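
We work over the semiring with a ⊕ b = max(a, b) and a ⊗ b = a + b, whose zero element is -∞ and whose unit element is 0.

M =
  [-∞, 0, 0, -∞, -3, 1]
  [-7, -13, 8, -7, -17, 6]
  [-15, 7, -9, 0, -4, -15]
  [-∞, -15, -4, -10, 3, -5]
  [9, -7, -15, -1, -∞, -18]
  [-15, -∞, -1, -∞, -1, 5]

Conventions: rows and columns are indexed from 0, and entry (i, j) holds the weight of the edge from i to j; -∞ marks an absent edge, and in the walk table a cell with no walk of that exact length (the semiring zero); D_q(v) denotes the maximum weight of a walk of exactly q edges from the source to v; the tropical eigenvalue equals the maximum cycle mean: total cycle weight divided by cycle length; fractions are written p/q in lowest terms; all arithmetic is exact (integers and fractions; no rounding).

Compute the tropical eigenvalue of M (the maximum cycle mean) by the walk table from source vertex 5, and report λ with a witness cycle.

q=0: [-∞, -∞, -∞, -∞, -∞, 0]
q=1: [-15, -∞, -1, -∞, -1, 5]
q=2: [8, 6, 4, -1, 4, 10]
q=3: [13, 11, 14, 4, 9, 15]
q=4: [18, 21, 19, 14, 14, 20]
q=5: [23, 26, 29, 19, 19, 27]
q=6: [28, 36, 34, 29, 26, 32]
Optimal cycle mean attained by: cycle 1->2->1, total 8 + 7, length 2.
Answer: λ = 15/2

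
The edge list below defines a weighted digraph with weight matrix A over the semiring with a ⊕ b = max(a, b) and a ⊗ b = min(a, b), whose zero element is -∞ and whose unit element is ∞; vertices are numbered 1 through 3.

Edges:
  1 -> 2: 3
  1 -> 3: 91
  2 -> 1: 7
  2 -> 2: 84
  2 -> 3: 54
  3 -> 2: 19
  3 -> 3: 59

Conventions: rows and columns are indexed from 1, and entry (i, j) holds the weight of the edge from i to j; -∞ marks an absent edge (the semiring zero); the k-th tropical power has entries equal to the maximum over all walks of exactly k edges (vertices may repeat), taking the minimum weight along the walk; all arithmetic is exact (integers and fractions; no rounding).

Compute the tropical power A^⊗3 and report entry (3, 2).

A^⊗2:
  [3, 19, 59]
  [7, 84, 54]
  [7, 19, 59]
A^⊗3:
  [7, 19, 59]
  [7, 84, 54]
  [7, 19, 59]
Key observation: the optimum is the walk 3->2->2->2, with weight 19 min 84 min 84 = 19.
Optimal value attained by: walk 3->2->2->2.
Answer: (A^⊗3)[3][2] = 19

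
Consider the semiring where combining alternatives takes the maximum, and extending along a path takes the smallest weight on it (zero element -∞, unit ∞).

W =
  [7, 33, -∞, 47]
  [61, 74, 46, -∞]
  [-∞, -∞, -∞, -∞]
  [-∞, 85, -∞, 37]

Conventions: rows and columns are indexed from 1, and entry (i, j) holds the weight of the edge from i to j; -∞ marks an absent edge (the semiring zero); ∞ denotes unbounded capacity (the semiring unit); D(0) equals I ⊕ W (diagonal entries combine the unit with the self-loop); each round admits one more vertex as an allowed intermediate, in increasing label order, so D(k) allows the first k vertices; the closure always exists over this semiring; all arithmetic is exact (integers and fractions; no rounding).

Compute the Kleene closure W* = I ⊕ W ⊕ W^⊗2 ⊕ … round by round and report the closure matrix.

D(0):
  [∞, 33, -∞, 47]
  [61, ∞, 46, -∞]
  [-∞, -∞, ∞, -∞]
  [-∞, 85, -∞, ∞]
D(1):
  [∞, 33, -∞, 47]
  [61, ∞, 46, 47]
  [-∞, -∞, ∞, -∞]
  [-∞, 85, -∞, ∞]
D(2):
  [∞, 33, 33, 47]
  [61, ∞, 46, 47]
  [-∞, -∞, ∞, -∞]
  [61, 85, 46, ∞]
D(3):
  [∞, 33, 33, 47]
  [61, ∞, 46, 47]
  [-∞, -∞, ∞, -∞]
  [61, 85, 46, ∞]
D(4):
  [∞, 47, 46, 47]
  [61, ∞, 46, 47]
  [-∞, -∞, ∞, -∞]
  [61, 85, 46, ∞]
Answer: W* = [[∞, 47, 46, 47], [61, ∞, 46, 47], [-∞, -∞, ∞, -∞], [61, 85, 46, ∞]]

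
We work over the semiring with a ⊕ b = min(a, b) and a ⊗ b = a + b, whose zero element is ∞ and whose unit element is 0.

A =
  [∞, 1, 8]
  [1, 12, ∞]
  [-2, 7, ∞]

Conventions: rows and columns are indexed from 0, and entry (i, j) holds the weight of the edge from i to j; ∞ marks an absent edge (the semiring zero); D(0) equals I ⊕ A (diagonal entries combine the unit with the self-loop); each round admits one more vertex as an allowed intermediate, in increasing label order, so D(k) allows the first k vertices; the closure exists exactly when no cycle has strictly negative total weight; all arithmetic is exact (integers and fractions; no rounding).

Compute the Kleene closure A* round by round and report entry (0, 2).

D(0):
  [0, 1, 8]
  [1, 0, ∞]
  [-2, 7, 0]
D(1):
  [0, 1, 8]
  [1, 0, 9]
  [-2, -1, 0]
D(2):
  [0, 1, 8]
  [1, 0, 9]
  [-2, -1, 0]
D(3):
  [0, 1, 8]
  [1, 0, 9]
  [-2, -1, 0]
Answer: A*[0][2] = 8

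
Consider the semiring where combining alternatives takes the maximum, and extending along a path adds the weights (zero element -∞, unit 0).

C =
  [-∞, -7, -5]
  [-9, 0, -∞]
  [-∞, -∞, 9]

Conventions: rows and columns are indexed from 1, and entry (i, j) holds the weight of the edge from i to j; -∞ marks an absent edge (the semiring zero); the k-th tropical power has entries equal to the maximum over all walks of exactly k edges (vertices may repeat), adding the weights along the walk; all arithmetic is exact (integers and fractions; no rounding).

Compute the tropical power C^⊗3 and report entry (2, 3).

C^⊗2:
  [-16, -7, 4]
  [-9, 0, -14]
  [-∞, -∞, 18]
C^⊗3:
  [-16, -7, 13]
  [-9, 0, -5]
  [-∞, -∞, 27]
Key observation: the optimum is the walk 2->1->3->3, with weight (-9) + (-5) + 9 = -5.
Optimal value attained by: walk 2->1->3->3.
Answer: (C^⊗3)[2][3] = -5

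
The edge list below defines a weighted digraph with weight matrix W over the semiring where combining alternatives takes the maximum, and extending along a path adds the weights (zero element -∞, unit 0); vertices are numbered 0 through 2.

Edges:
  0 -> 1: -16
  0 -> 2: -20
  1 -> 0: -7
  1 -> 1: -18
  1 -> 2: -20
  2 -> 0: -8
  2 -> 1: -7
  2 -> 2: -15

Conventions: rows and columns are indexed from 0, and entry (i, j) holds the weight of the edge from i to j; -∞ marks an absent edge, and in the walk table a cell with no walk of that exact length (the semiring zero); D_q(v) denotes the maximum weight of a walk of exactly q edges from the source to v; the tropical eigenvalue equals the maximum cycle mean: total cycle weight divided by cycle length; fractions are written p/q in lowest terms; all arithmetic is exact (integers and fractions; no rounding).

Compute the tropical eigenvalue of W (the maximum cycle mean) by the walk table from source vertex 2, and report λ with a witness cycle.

q=0: [-∞, -∞, 0]
q=1: [-8, -7, -15]
q=2: [-14, -22, -27]
q=3: [-29, -30, -34]
Optimal cycle mean attained by: cycle 0->2->1->0, total (-20) + (-7) + (-7), length 3.
Answer: λ = -34/3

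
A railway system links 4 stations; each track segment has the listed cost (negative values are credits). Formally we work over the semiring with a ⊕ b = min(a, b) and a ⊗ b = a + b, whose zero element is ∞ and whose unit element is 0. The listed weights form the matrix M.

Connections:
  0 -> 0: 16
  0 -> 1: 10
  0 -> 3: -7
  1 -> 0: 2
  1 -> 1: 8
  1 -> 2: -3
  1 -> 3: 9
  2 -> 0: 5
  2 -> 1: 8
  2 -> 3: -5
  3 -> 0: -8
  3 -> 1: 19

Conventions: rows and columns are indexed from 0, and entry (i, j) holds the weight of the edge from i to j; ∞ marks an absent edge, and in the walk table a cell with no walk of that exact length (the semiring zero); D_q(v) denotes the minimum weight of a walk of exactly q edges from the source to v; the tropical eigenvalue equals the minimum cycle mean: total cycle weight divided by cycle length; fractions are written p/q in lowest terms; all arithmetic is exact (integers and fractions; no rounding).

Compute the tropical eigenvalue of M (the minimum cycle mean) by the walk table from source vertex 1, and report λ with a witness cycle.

q=0: [∞, 0, ∞, ∞]
q=1: [2, 8, -3, 9]
q=2: [1, 5, 5, -8]
q=3: [-16, 11, 2, -6]
q=4: [-14, -6, 8, -23]
Optimal cycle mean attained by: cycle 0->3->0, total (-7) + (-8), length 2.
Answer: λ = -15/2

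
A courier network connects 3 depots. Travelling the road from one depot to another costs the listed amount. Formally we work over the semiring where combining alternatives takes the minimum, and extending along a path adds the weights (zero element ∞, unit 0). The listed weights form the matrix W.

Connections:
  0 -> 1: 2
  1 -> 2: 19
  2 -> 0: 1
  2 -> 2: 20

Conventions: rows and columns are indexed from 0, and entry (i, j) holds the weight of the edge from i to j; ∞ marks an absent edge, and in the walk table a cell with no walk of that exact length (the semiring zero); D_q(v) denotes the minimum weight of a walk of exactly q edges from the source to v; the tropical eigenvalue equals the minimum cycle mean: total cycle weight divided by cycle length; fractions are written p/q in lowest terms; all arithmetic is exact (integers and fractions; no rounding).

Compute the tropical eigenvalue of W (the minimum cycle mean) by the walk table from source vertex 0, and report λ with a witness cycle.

q=0: [0, ∞, ∞]
q=1: [∞, 2, ∞]
q=2: [∞, ∞, 21]
q=3: [22, ∞, 41]
Optimal cycle mean attained by: cycle 0->1->2->0, total 2 + 19 + 1, length 3.
Answer: λ = 22/3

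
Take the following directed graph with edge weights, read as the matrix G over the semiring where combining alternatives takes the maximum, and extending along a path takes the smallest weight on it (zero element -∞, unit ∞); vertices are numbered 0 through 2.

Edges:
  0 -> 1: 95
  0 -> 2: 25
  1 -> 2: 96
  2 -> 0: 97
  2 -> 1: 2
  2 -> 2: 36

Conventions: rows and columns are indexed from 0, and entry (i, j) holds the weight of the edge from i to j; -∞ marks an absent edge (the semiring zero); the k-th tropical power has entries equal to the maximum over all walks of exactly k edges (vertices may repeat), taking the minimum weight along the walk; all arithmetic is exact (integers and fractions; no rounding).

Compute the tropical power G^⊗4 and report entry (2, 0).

G^⊗2:
  [25, 2, 95]
  [96, 2, 36]
  [36, 95, 36]
G^⊗3:
  [95, 25, 36]
  [36, 95, 36]
  [36, 36, 95]
G^⊗4:
  [36, 95, 36]
  [36, 36, 95]
  [95, 36, 36]
Key observation: the optimum is the walk 2->0->1->2->0, with weight 97 min 95 min 96 min 97 = 95.
Optimal value attained by: walk 2->0->1->2->0.
Answer: (G^⊗4)[2][0] = 95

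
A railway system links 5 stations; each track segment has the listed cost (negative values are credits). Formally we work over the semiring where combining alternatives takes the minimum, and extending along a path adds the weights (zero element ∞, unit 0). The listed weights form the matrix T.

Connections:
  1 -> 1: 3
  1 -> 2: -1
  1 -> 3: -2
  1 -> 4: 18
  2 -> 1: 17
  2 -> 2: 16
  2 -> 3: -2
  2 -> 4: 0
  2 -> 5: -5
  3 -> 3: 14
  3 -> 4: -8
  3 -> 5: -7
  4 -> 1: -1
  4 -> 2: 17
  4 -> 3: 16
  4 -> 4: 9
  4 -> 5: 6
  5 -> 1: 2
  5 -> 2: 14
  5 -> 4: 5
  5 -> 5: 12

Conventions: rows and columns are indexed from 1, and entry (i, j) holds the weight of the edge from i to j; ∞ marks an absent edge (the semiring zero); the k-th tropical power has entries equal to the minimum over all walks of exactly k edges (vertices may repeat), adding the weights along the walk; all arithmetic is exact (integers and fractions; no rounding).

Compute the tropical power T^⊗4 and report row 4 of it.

T^⊗2:
  [6, 2, -3, -10, -9]
  [-3, 9, 12, -10, -9]
  [-9, 7, 8, -2, -2]
  [2, -2, -3, 8, 9]
  [4, 1, 0, 14, 9]
T^⊗3:
  [-11, 5, 0, -11, -10]
  [-11, -4, -5, -4, -4]
  [-6, -10, -11, 0, 1]
  [5, 1, -4, -11, -10]
  [7, 3, -1, -8, -7]
T^⊗4:
  [-12, -12, -13, -8, -7]
  [-8, -12, -13, -13, -12]
  [-3, -7, -12, -19, -18]
  [-12, 4, -1, -12, -11]
  [-9, 6, 1, -9, -8]
Answer: row 4 of T^⊗4 = [-12, 4, -1, -12, -11]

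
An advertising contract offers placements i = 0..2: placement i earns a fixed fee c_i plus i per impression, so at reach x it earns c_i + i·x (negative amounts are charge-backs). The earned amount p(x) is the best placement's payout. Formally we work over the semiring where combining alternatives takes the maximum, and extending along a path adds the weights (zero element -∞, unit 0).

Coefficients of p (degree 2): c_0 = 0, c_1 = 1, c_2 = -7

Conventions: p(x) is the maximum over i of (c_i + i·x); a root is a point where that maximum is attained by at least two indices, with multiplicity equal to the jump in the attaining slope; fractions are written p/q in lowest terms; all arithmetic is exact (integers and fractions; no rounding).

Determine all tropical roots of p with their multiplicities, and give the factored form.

hull edge (i=0, c=0) to (i=1, c=1): slope 1, span 1
hull edge (i=1, c=1) to (i=2, c=-7): slope -8, span 1
Factored form: p(x) = -7 ⊗ (x ⊕ (-1)) ⊗ (x ⊕ 8)
Answer: roots = -1 (mult 1), 8 (mult 1)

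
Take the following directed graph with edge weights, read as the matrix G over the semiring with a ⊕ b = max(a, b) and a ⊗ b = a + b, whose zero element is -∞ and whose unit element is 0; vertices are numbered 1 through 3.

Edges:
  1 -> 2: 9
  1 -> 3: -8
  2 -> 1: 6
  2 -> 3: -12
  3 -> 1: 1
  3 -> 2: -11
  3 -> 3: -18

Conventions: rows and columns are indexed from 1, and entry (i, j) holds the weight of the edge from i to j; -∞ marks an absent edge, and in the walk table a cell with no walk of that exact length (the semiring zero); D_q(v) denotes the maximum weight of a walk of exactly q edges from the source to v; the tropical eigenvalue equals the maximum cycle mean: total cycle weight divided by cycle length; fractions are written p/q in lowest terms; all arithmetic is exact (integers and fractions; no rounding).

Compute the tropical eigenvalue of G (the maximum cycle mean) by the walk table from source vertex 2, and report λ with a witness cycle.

q=0: [-∞, 0, -∞]
q=1: [6, -∞, -12]
q=2: [-11, 15, -2]
q=3: [21, -2, 3]
Optimal cycle mean attained by: cycle 1->2->1, total 9 + 6, length 2.
Answer: λ = 15/2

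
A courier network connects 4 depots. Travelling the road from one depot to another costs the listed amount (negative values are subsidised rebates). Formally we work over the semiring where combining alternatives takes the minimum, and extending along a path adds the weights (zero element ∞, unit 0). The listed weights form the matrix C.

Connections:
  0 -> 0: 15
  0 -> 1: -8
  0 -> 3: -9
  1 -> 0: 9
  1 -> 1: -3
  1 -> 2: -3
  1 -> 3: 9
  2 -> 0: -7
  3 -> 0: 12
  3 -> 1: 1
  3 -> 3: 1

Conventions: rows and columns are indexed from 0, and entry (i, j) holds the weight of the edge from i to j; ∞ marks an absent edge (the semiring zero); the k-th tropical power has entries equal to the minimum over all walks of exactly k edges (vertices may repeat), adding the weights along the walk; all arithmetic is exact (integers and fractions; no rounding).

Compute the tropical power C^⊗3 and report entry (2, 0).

C^⊗2:
  [1, -11, -11, -8]
  [-10, -6, -6, 0]
  [8, -15, ∞, -16]
  [10, -2, -2, 2]
C^⊗3:
  [-18, -14, -14, -8]
  [-13, -18, -9, -19]
  [-6, -18, -18, -15]
  [-9, -5, -5, 1]
Key observation: the optimum is the walk 2->0->1->0, with weight (-7) + (-8) + 9 = -6.
Optimal value attained by: walk 2->0->1->0.
Answer: (C^⊗3)[2][0] = -6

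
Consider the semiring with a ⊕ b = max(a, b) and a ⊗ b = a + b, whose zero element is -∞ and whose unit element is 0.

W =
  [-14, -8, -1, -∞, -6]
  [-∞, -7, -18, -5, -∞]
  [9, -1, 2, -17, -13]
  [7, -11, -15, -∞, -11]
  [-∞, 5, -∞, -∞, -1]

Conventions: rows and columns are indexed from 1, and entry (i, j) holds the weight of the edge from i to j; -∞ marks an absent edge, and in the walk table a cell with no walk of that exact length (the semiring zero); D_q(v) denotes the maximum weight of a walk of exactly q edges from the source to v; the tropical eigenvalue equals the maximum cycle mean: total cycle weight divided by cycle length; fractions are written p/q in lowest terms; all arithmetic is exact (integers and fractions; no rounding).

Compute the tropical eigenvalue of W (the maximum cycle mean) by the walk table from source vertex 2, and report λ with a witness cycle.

q=0: [-∞, 0, -∞, -∞, -∞]
q=1: [-∞, -7, -18, -5, -∞]
q=2: [2, -14, -16, -12, -16]
q=3: [-5, -6, 1, -19, -4]
q=4: [10, 1, 3, -11, -5]
q=5: [12, 2, 9, -4, 4]
Optimal cycle mean attained by: cycle 1->3->1, total (-1) + 9, length 2.
Answer: λ = 4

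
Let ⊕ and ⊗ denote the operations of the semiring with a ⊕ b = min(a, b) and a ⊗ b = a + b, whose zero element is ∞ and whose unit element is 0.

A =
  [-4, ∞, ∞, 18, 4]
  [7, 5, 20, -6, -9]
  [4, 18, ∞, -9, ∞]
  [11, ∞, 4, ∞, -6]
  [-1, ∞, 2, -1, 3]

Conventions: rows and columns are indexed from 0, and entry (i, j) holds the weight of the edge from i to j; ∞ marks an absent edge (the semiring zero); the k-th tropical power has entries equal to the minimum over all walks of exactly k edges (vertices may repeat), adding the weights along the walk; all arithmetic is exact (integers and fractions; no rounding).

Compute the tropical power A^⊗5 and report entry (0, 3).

A^⊗2:
  [-8, ∞, 6, 3, 0]
  [-10, 10, -7, -10, -12]
  [0, 23, -5, 12, -15]
  [-7, 22, -4, -7, -3]
  [-5, 20, 3, -7, -7]
A^⊗3:
  [-12, 24, 2, -3, -4]
  [-14, 11, -10, -16, -16]
  [-16, 13, -13, -16, -12]
  [-11, 14, -3, -13, -13]
  [-9, 21, -5, -8, -13]
A^⊗4:
  [-16, 20, -2, -7, -9]
  [-18, 8, -14, -19, -22]
  [-20, 5, -12, -22, -22]
  [-15, 15, -11, -14, -19]
  [-14, 13, -11, -14, -14]
A^⊗5:
  [-20, 16, -7, -11, -13]
  [-23, 4, -20, -23, -25]
  [-24, 6, -20, -23, -28]
  [-20, 7, -17, -20, -20]
  [-18, 7, -12, -20, -20]
Key observation: the optimum is the walk 0->0->0->4->2->3, with weight (-4) + (-4) + 4 + 2 + (-9) = -11.
Optimal value attained by: walk 0->0->0->4->2->3.
Answer: (A^⊗5)[0][3] = -11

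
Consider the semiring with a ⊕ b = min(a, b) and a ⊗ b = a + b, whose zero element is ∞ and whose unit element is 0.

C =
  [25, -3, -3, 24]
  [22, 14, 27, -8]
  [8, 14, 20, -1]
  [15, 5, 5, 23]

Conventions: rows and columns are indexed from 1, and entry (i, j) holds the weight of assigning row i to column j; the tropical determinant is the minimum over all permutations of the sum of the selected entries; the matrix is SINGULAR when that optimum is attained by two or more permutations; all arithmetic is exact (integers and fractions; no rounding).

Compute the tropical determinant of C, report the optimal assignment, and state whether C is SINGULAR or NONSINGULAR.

σ = (1, 2, 3, 4): 25 + 14 + 20 + 23 = 82
σ = (1, 2, 4, 3): 25 + 14 + (-1) + 5 = 43
σ = (1, 3, 2, 4): 25 + 27 + 14 + 23 = 89
σ = (1, 3, 4, 2): 25 + 27 + (-1) + 5 = 56
σ = (1, 4, 2, 3): 25 + (-8) + 14 + 5 = 36
σ = (1, 4, 3, 2): 25 + (-8) + 20 + 5 = 42
σ = (2, 1, 3, 4): (-3) + 22 + 20 + 23 = 62
σ = (2, 1, 4, 3): (-3) + 22 + (-1) + 5 = 23
σ = (2, 3, 1, 4): (-3) + 27 + 8 + 23 = 55
σ = (2, 3, 4, 1): (-3) + 27 + (-1) + 15 = 38
σ = (2, 4, 1, 3): (-3) + (-8) + 8 + 5 = 2
σ = (2, 4, 3, 1): (-3) + (-8) + 20 + 15 = 24
σ = (3, 1, 2, 4): (-3) + 22 + 14 + 23 = 56
σ = (3, 1, 4, 2): (-3) + 22 + (-1) + 5 = 23
σ = (3, 2, 1, 4): (-3) + 14 + 8 + 23 = 42
σ = (3, 2, 4, 1): (-3) + 14 + (-1) + 15 = 25
σ = (3, 4, 1, 2): (-3) + (-8) + 8 + 5 = 2
σ = (3, 4, 2, 1): (-3) + (-8) + 14 + 15 = 18
σ = (4, 1, 2, 3): 24 + 22 + 14 + 5 = 65
σ = (4, 1, 3, 2): 24 + 22 + 20 + 5 = 71
σ = (4, 2, 1, 3): 24 + 14 + 8 + 5 = 51
σ = (4, 2, 3, 1): 24 + 14 + 20 + 15 = 73
σ = (4, 3, 1, 2): 24 + 27 + 8 + 5 = 64
σ = (4, 3, 2, 1): 24 + 27 + 14 + 15 = 80
Optimal value attained by: σ = (2, 4, 1, 3).
Answer: det⊕(C) = 2; verdict: SINGULAR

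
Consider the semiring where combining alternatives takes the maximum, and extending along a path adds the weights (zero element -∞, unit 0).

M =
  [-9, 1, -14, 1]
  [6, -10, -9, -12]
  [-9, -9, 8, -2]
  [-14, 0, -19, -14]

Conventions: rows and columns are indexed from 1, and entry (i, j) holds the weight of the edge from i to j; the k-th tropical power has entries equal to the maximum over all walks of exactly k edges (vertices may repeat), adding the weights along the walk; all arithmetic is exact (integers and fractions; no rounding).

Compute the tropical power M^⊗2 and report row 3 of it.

M^⊗2:
  [7, 1, -6, -8]
  [-3, 7, -1, 7]
  [-1, -1, 16, 6]
  [6, -10, -9, -12]
Answer: row 3 of M^⊗2 = [-1, -1, 16, 6]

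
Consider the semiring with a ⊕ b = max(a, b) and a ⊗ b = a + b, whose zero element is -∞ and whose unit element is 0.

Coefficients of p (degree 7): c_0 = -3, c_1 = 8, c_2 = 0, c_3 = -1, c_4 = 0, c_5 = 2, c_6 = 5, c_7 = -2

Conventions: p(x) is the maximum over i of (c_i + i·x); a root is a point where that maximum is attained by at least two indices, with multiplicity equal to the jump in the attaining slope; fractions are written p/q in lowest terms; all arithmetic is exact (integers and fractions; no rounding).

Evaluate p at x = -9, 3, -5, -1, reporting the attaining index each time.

p(-9) = max(-3+0·(-9)=-3, 8+1·(-9)=-1, 0+2·(-9)=-18, -1+3·(-9)=-28, 0+4·(-9)=-36, 2+5·(-9)=-43, 5+6·(-9)=-49, -2+7·(-9)=-65) = -1 (attained by i=1)
p(3) = max(-3+0·3=-3, 8+1·3=11, 0+2·3=6, -1+3·3=8, 0+4·3=12, 2+5·3=17, 5+6·3=23, -2+7·3=19) = 23 (attained by i=6)
p(-5) = max(-3+0·(-5)=-3, 8+1·(-5)=3, 0+2·(-5)=-10, -1+3·(-5)=-16, 0+4·(-5)=-20, 2+5·(-5)=-23, 5+6·(-5)=-25, -2+7·(-5)=-37) = 3 (attained by i=1)
p(-1) = max(-3+0·(-1)=-3, 8+1·(-1)=7, 0+2·(-1)=-2, -1+3·(-1)=-4, 0+4·(-1)=-4, 2+5·(-1)=-3, 5+6·(-1)=-1, -2+7·(-1)=-9) = 7 (attained by i=1)
Answer: p(-9) = -1; p(3) = 23; p(-5) = 3; p(-1) = 7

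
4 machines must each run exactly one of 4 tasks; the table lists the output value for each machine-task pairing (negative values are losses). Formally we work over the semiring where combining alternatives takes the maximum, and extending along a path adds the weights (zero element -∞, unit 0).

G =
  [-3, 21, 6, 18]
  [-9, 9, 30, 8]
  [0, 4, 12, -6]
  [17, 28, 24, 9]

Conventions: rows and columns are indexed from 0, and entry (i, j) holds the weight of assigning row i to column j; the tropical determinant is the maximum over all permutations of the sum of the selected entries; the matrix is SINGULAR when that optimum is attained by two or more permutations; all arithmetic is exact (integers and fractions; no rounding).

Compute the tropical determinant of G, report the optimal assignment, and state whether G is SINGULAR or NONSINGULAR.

σ = (0, 1, 2, 3): (-3) + 9 + 12 + 9 = 27
σ = (0, 1, 3, 2): (-3) + 9 + (-6) + 24 = 24
σ = (0, 2, 1, 3): (-3) + 30 + 4 + 9 = 40
σ = (0, 2, 3, 1): (-3) + 30 + (-6) + 28 = 49
σ = (0, 3, 1, 2): (-3) + 8 + 4 + 24 = 33
σ = (0, 3, 2, 1): (-3) + 8 + 12 + 28 = 45
σ = (1, 0, 2, 3): 21 + (-9) + 12 + 9 = 33
σ = (1, 0, 3, 2): 21 + (-9) + (-6) + 24 = 30
σ = (1, 2, 0, 3): 21 + 30 + 0 + 9 = 60
σ = (1, 2, 3, 0): 21 + 30 + (-6) + 17 = 62
σ = (1, 3, 0, 2): 21 + 8 + 0 + 24 = 53
σ = (1, 3, 2, 0): 21 + 8 + 12 + 17 = 58
σ = (2, 0, 1, 3): 6 + (-9) + 4 + 9 = 10
σ = (2, 0, 3, 1): 6 + (-9) + (-6) + 28 = 19
σ = (2, 1, 0, 3): 6 + 9 + 0 + 9 = 24
σ = (2, 1, 3, 0): 6 + 9 + (-6) + 17 = 26
σ = (2, 3, 0, 1): 6 + 8 + 0 + 28 = 42
σ = (2, 3, 1, 0): 6 + 8 + 4 + 17 = 35
σ = (3, 0, 1, 2): 18 + (-9) + 4 + 24 = 37
σ = (3, 0, 2, 1): 18 + (-9) + 12 + 28 = 49
σ = (3, 1, 0, 2): 18 + 9 + 0 + 24 = 51
σ = (3, 1, 2, 0): 18 + 9 + 12 + 17 = 56
σ = (3, 2, 0, 1): 18 + 30 + 0 + 28 = 76
σ = (3, 2, 1, 0): 18 + 30 + 4 + 17 = 69
Optimal value attained by: σ = (3, 2, 0, 1).
Answer: det⊕(G) = 76; verdict: NONSINGULAR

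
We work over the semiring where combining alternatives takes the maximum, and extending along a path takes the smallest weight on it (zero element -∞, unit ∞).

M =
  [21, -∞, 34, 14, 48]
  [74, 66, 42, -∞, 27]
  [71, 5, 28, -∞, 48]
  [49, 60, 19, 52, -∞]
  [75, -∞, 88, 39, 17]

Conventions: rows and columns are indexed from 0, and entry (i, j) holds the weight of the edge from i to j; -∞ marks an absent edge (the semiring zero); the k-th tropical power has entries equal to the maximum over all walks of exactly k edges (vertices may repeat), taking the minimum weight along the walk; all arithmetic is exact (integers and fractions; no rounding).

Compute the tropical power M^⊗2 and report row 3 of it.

M^⊗2:
  [48, 14, 48, 39, 34]
  [66, 66, 42, 27, 48]
  [48, 5, 48, 39, 48]
  [60, 60, 42, 52, 48]
  [71, 39, 34, 39, 48]
Answer: row 3 of M^⊗2 = [60, 60, 42, 52, 48]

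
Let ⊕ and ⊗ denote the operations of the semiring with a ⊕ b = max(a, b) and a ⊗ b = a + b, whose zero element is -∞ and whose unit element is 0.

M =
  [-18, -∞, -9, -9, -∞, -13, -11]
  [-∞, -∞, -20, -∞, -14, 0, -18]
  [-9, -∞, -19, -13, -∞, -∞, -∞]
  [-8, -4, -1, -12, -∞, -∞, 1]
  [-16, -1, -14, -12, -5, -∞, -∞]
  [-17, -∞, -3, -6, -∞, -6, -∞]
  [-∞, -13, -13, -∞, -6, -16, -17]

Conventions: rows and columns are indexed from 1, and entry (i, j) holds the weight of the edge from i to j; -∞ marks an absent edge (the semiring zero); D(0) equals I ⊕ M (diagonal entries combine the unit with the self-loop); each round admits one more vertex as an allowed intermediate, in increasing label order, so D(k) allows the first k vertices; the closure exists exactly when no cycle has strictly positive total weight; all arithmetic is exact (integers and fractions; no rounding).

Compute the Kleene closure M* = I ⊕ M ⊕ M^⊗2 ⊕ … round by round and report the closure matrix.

D(0):
  [0, -∞, -9, -9, -∞, -13, -11]
  [-∞, 0, -20, -∞, -14, 0, -18]
  [-9, -∞, 0, -13, -∞, -∞, -∞]
  [-8, -4, -1, 0, -∞, -∞, 1]
  [-16, -1, -14, -12, 0, -∞, -∞]
  [-17, -∞, -3, -6, -∞, 0, -∞]
  [-∞, -13, -13, -∞, -6, -16, 0]
D(1):
  [0, -∞, -9, -9, -∞, -13, -11]
  [-∞, 0, -20, -∞, -14, 0, -18]
  [-9, -∞, 0, -13, -∞, -22, -20]
  [-8, -4, -1, 0, -∞, -21, 1]
  [-16, -1, -14, -12, 0, -29, -27]
  [-17, -∞, -3, -6, -∞, 0, -28]
  [-∞, -13, -13, -∞, -6, -16, 0]
D(2):
  [0, -∞, -9, -9, -∞, -13, -11]
  [-∞, 0, -20, -∞, -14, 0, -18]
  [-9, -∞, 0, -13, -∞, -22, -20]
  [-8, -4, -1, 0, -18, -4, 1]
  [-16, -1, -14, -12, 0, -1, -19]
  [-17, -∞, -3, -6, -∞, 0, -28]
  [-∞, -13, -13, -∞, -6, -13, 0]
D(3):
  [0, -∞, -9, -9, -∞, -13, -11]
  [-29, 0, -20, -33, -14, 0, -18]
  [-9, -∞, 0, -13, -∞, -22, -20]
  [-8, -4, -1, 0, -18, -4, 1]
  [-16, -1, -14, -12, 0, -1, -19]
  [-12, -∞, -3, -6, -∞, 0, -23]
  [-22, -13, -13, -26, -6, -13, 0]
D(4):
  [0, -13, -9, -9, -27, -13, -8]
  [-29, 0, -20, -33, -14, 0, -18]
  [-9, -17, 0, -13, -31, -17, -12]
  [-8, -4, -1, 0, -18, -4, 1]
  [-16, -1, -13, -12, 0, -1, -11]
  [-12, -10, -3, -6, -24, 0, -5]
  [-22, -13, -13, -26, -6, -13, 0]
D(5):
  [0, -13, -9, -9, -27, -13, -8]
  [-29, 0, -20, -26, -14, 0, -18]
  [-9, -17, 0, -13, -31, -17, -12]
  [-8, -4, -1, 0, -18, -4, 1]
  [-16, -1, -13, -12, 0, -1, -11]
  [-12, -10, -3, -6, -24, 0, -5]
  [-22, -7, -13, -18, -6, -7, 0]
D(6):
  [0, -13, -9, -9, -27, -13, -8]
  [-12, 0, -3, -6, -14, 0, -5]
  [-9, -17, 0, -13, -31, -17, -12]
  [-8, -4, -1, 0, -18, -4, 1]
  [-13, -1, -4, -7, 0, -1, -6]
  [-12, -10, -3, -6, -24, 0, -5]
  [-19, -7, -10, -13, -6, -7, 0]
D(7):
  [0, -13, -9, -9, -14, -13, -8]
  [-12, 0, -3, -6, -11, 0, -5]
  [-9, -17, 0, -13, -18, -17, -12]
  [-8, -4, -1, 0, -5, -4, 1]
  [-13, -1, -4, -7, 0, -1, -6]
  [-12, -10, -3, -6, -11, 0, -5]
  [-19, -7, -10, -13, -6, -7, 0]
Answer: M* = [[0, -13, -9, -9, -14, -13, -8], [-12, 0, -3, -6, -11, 0, -5], [-9, -17, 0, -13, -18, -17, -12], [-8, -4, -1, 0, -5, -4, 1], [-13, -1, -4, -7, 0, -1, -6], [-12, -10, -3, -6, -11, 0, -5], [-19, -7, -10, -13, -6, -7, 0]]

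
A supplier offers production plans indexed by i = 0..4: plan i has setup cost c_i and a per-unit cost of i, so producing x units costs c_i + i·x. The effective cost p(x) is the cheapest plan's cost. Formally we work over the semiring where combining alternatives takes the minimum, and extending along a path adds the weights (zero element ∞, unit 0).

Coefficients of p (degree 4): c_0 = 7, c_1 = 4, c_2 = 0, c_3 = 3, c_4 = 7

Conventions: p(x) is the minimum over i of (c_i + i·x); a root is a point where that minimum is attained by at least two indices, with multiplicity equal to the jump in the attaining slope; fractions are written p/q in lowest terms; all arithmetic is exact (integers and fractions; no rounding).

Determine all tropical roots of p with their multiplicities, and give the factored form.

hull edge (i=0, c=7) to (i=2, c=0): slope -7/2, span 2
hull edge (i=2, c=0) to (i=3, c=3): slope 3, span 1
hull edge (i=3, c=3) to (i=4, c=7): slope 4, span 1
Factored form: p(x) = 7 ⊗ (x ⊕ (-4)) ⊗ (x ⊕ (-3)) ⊗ (x ⊕ 7/2) ⊗ (x ⊕ 7/2)
Answer: roots = -4 (mult 1), -3 (mult 1), 7/2 (mult 2)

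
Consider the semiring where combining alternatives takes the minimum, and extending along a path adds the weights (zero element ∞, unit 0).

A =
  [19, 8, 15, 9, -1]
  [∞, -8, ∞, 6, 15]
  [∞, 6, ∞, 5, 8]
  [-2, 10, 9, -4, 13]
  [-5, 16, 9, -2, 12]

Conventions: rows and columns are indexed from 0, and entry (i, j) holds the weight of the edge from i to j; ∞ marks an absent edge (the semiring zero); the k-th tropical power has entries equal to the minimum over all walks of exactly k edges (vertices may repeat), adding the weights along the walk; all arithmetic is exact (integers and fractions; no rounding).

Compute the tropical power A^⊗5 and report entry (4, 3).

A^⊗2:
  [-6, 0, 8, -3, 11]
  [4, -16, 15, -2, 7]
  [3, -2, 14, 1, 18]
  [-6, 2, 5, -8, -3]
  [-4, 3, 7, -6, -6]
A^⊗3:
  [-5, -8, 6, -7, -7]
  [-4, -24, 7, -10, -1]
  [-1, -10, 10, -3, 2]
  [-10, -6, 1, -12, -7]
  [-11, -5, 3, -10, -5]
A^⊗4:
  [-12, -16, 2, -11, -6]
  [-12, -32, -1, -18, -9]
  [-5, -18, 6, -7, -2]
  [-14, -14, -3, -16, -11]
  [-12, -13, -1, -14, -12]
A^⊗5:
  [-13, -24, -2, -15, -13]
  [-20, -40, -9, -26, -17]
  [-9, -26, 2, -12, -6]
  [-18, -22, -7, -20, -15]
  [-17, -21, -5, -18, -13]
Key observation: the optimum is the walk 4->3->3->3->3->3, with weight (-2) + (-4) + (-4) + (-4) + (-4) = -18.
Optimal value attained by: walk 4->3->3->3->3->3.
Answer: (A^⊗5)[4][3] = -18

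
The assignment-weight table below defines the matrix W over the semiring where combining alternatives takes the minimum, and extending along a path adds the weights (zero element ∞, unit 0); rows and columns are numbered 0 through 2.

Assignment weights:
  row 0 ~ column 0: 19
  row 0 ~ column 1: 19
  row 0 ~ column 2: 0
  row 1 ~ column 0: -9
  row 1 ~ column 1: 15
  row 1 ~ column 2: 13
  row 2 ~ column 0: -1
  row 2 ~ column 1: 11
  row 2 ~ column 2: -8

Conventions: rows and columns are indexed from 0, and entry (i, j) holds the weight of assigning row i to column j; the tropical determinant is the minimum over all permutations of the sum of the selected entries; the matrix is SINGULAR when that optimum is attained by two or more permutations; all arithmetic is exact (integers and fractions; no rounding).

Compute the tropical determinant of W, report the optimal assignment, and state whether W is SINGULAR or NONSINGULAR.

σ = (0, 1, 2): 19 + 15 + (-8) = 26
σ = (0, 2, 1): 19 + 13 + 11 = 43
σ = (1, 0, 2): 19 + (-9) + (-8) = 2
σ = (1, 2, 0): 19 + 13 + (-1) = 31
σ = (2, 0, 1): 0 + (-9) + 11 = 2
σ = (2, 1, 0): 0 + 15 + (-1) = 14
Optimal value attained by: σ = (1, 0, 2).
Answer: det⊕(W) = 2; verdict: SINGULAR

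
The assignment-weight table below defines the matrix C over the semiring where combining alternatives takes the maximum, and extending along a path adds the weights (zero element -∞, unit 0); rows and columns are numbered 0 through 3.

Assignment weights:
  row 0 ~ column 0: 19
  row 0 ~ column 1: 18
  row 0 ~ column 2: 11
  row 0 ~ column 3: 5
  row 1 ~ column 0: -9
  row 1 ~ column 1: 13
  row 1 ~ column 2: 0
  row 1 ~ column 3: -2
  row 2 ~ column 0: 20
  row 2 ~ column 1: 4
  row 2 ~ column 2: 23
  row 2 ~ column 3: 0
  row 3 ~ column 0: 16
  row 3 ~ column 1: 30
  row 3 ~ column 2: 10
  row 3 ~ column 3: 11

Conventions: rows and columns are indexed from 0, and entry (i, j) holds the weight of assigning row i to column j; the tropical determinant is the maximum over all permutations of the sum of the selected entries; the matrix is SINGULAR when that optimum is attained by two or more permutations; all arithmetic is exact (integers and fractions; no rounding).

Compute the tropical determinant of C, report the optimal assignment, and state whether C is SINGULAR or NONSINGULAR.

σ = (0, 1, 2, 3): 19 + 13 + 23 + 11 = 66
σ = (0, 1, 3, 2): 19 + 13 + 0 + 10 = 42
σ = (0, 2, 1, 3): 19 + 0 + 4 + 11 = 34
σ = (0, 2, 3, 1): 19 + 0 + 0 + 30 = 49
σ = (0, 3, 1, 2): 19 + (-2) + 4 + 10 = 31
σ = (0, 3, 2, 1): 19 + (-2) + 23 + 30 = 70
σ = (1, 0, 2, 3): 18 + (-9) + 23 + 11 = 43
σ = (1, 0, 3, 2): 18 + (-9) + 0 + 10 = 19
σ = (1, 2, 0, 3): 18 + 0 + 20 + 11 = 49
σ = (1, 2, 3, 0): 18 + 0 + 0 + 16 = 34
σ = (1, 3, 0, 2): 18 + (-2) + 20 + 10 = 46
σ = (1, 3, 2, 0): 18 + (-2) + 23 + 16 = 55
σ = (2, 0, 1, 3): 11 + (-9) + 4 + 11 = 17
σ = (2, 0, 3, 1): 11 + (-9) + 0 + 30 = 32
σ = (2, 1, 0, 3): 11 + 13 + 20 + 11 = 55
σ = (2, 1, 3, 0): 11 + 13 + 0 + 16 = 40
σ = (2, 3, 0, 1): 11 + (-2) + 20 + 30 = 59
σ = (2, 3, 1, 0): 11 + (-2) + 4 + 16 = 29
σ = (3, 0, 1, 2): 5 + (-9) + 4 + 10 = 10
σ = (3, 0, 2, 1): 5 + (-9) + 23 + 30 = 49
σ = (3, 1, 0, 2): 5 + 13 + 20 + 10 = 48
σ = (3, 1, 2, 0): 5 + 13 + 23 + 16 = 57
σ = (3, 2, 0, 1): 5 + 0 + 20 + 30 = 55
σ = (3, 2, 1, 0): 5 + 0 + 4 + 16 = 25
Optimal value attained by: σ = (0, 3, 2, 1).
Answer: det⊕(C) = 70; verdict: NONSINGULAR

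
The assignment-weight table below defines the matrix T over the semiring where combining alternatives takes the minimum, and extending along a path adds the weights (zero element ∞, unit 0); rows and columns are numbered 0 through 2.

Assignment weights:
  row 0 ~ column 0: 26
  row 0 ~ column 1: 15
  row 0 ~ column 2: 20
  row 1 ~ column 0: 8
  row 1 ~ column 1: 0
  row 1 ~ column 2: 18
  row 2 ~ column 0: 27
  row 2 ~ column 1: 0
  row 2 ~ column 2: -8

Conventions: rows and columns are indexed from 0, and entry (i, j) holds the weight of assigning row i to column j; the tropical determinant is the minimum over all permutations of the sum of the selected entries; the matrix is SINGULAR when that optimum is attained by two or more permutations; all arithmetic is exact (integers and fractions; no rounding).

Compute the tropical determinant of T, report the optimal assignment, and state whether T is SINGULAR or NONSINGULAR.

σ = (0, 1, 2): 26 + 0 + (-8) = 18
σ = (0, 2, 1): 26 + 18 + 0 = 44
σ = (1, 0, 2): 15 + 8 + (-8) = 15
σ = (1, 2, 0): 15 + 18 + 27 = 60
σ = (2, 0, 1): 20 + 8 + 0 = 28
σ = (2, 1, 0): 20 + 0 + 27 = 47
Optimal value attained by: σ = (1, 0, 2).
Answer: det⊕(T) = 15; verdict: NONSINGULAR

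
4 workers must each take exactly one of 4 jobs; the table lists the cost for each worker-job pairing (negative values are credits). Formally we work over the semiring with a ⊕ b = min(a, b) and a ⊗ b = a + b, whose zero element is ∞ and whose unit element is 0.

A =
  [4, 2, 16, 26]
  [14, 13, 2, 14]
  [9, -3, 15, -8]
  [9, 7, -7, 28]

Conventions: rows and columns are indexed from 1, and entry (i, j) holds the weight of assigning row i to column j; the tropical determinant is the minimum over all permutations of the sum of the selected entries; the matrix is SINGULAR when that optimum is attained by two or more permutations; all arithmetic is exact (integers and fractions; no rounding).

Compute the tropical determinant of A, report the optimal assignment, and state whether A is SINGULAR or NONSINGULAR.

σ = (1, 2, 3, 4): 4 + 13 + 15 + 28 = 60
σ = (1, 2, 4, 3): 4 + 13 + (-8) + (-7) = 2
σ = (1, 3, 2, 4): 4 + 2 + (-3) + 28 = 31
σ = (1, 3, 4, 2): 4 + 2 + (-8) + 7 = 5
σ = (1, 4, 2, 3): 4 + 14 + (-3) + (-7) = 8
σ = (1, 4, 3, 2): 4 + 14 + 15 + 7 = 40
σ = (2, 1, 3, 4): 2 + 14 + 15 + 28 = 59
σ = (2, 1, 4, 3): 2 + 14 + (-8) + (-7) = 1
σ = (2, 3, 1, 4): 2 + 2 + 9 + 28 = 41
σ = (2, 3, 4, 1): 2 + 2 + (-8) + 9 = 5
σ = (2, 4, 1, 3): 2 + 14 + 9 + (-7) = 18
σ = (2, 4, 3, 1): 2 + 14 + 15 + 9 = 40
σ = (3, 1, 2, 4): 16 + 14 + (-3) + 28 = 55
σ = (3, 1, 4, 2): 16 + 14 + (-8) + 7 = 29
σ = (3, 2, 1, 4): 16 + 13 + 9 + 28 = 66
σ = (3, 2, 4, 1): 16 + 13 + (-8) + 9 = 30
σ = (3, 4, 1, 2): 16 + 14 + 9 + 7 = 46
σ = (3, 4, 2, 1): 16 + 14 + (-3) + 9 = 36
σ = (4, 1, 2, 3): 26 + 14 + (-3) + (-7) = 30
σ = (4, 1, 3, 2): 26 + 14 + 15 + 7 = 62
σ = (4, 2, 1, 3): 26 + 13 + 9 + (-7) = 41
σ = (4, 2, 3, 1): 26 + 13 + 15 + 9 = 63
σ = (4, 3, 1, 2): 26 + 2 + 9 + 7 = 44
σ = (4, 3, 2, 1): 26 + 2 + (-3) + 9 = 34
Optimal value attained by: σ = (2, 1, 4, 3).
Answer: det⊕(A) = 1; verdict: NONSINGULAR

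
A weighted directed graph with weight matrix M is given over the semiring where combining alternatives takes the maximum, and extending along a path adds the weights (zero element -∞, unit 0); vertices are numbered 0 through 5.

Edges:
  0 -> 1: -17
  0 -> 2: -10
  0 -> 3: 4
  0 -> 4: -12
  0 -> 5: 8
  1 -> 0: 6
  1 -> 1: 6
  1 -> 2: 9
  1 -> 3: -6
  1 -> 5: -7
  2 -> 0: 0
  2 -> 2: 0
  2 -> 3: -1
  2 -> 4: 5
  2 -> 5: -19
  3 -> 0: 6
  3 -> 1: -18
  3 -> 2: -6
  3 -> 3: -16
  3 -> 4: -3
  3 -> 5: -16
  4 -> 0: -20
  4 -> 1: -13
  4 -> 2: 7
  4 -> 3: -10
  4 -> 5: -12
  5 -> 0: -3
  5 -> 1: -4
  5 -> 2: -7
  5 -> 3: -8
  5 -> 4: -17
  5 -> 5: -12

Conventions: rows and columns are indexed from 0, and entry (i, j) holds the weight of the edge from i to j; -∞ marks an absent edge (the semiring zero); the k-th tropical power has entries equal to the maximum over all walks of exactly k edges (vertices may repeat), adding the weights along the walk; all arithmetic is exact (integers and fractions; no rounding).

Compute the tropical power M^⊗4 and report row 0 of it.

M^⊗2:
  [10, 4, 1, 0, 1, -4]
  [12, 12, 15, 10, 14, 14]
  [5, -8, 12, 4, 5, 8]
  [-6, -11, 4, 10, -1, 14]
  [7, -7, 7, 6, 12, -12]
  [2, 2, 5, 1, -2, 5]
M^⊗3:
  [10, 10, 13, 14, 6, 18]
  [18, 18, 21, 16, 20, 20]
  [12, 4, 12, 11, 17, 13]
  [16, 10, 7, 6, 9, 2]
  [12, -1, 19, 11, 12, 15]
  [8, 8, 11, 6, 10, 10]
M^⊗4:
  [20, 16, 19, 14, 18, 18]
  [24, 24, 27, 22, 26, 26]
  [17, 10, 24, 16, 17, 20]
  [16, 16, 19, 20, 12, 24]
  [19, 11, 19, 18, 24, 20]
  [14, 14, 17, 12, 16, 16]
Answer: row 0 of M^⊗4 = [20, 16, 19, 14, 18, 18]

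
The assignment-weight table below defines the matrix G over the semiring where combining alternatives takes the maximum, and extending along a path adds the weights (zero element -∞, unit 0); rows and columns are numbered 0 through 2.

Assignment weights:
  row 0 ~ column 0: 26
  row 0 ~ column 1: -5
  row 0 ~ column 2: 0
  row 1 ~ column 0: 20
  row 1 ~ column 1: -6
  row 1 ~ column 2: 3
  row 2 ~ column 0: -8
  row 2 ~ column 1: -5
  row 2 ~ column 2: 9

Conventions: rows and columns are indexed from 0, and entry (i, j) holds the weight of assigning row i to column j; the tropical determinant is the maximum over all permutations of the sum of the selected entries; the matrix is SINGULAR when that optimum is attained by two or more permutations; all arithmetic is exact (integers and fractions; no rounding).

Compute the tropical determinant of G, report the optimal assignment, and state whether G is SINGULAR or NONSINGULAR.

σ = (0, 1, 2): 26 + (-6) + 9 = 29
σ = (0, 2, 1): 26 + 3 + (-5) = 24
σ = (1, 0, 2): (-5) + 20 + 9 = 24
σ = (1, 2, 0): (-5) + 3 + (-8) = -10
σ = (2, 0, 1): 0 + 20 + (-5) = 15
σ = (2, 1, 0): 0 + (-6) + (-8) = -14
Optimal value attained by: σ = (0, 1, 2).
Answer: det⊕(G) = 29; verdict: NONSINGULAR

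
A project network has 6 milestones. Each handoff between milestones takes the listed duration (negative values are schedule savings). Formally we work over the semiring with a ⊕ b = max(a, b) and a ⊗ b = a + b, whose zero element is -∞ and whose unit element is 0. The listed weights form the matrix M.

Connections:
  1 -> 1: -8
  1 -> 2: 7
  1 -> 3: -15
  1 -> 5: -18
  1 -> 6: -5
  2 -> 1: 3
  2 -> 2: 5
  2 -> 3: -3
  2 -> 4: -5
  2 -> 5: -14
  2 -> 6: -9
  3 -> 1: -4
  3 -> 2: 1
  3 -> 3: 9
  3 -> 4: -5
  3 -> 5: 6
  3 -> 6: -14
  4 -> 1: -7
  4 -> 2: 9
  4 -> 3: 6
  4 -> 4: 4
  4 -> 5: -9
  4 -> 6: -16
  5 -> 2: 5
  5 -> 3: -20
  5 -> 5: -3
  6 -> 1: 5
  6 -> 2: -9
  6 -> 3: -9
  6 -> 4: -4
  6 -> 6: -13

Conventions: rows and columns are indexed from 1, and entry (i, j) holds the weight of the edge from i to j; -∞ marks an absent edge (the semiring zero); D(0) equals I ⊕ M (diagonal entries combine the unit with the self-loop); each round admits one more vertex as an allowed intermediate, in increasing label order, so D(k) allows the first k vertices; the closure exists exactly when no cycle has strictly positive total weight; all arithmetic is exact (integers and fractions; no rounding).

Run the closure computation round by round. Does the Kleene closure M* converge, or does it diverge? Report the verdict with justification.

Detection: at round 0, diagonal entry (2, 2) turns strictly positive.
Key observation: the cycle 2->2 has total weight 5, which is strictly positive.
Answer: DIVERGES — positive cycle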